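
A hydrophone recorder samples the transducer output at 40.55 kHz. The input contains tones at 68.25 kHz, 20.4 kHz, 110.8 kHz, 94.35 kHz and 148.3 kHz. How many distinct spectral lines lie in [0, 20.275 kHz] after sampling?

fs/2 = 20.275 kHz.
68.25 kHz mod fs = 27.7 kHz.
27.7 kHz > fs/2 = 20.275 kHz, folds to fs − 27.7 kHz = 12.85 kHz.
20.4 kHz > fs/2 = 20.275 kHz, folds to fs − 20.4 kHz = 20.15 kHz.
110.8 kHz mod fs = 29.7 kHz.
29.7 kHz > fs/2 = 20.275 kHz, folds to fs − 29.7 kHz = 10.85 kHz.
94.35 kHz mod fs = 13.25 kHz.
13.25 kHz ≤ fs/2 = 20.275 kHz, appears at 13.25 kHz.
148.3 kHz mod fs = 26.65 kHz.
26.65 kHz > fs/2 = 20.275 kHz, folds to fs − 26.65 kHz = 13.9 kHz.
Distinct values: {10.85 kHz, 12.85 kHz, 13.25 kHz, 13.9 kHz, 20.15 kHz} → 5.

5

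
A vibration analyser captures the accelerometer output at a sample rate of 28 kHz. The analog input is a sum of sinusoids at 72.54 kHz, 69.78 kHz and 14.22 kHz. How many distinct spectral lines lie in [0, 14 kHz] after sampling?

fs/2 = 14 kHz.
72.54 kHz mod fs = 16.54 kHz.
16.54 kHz > fs/2 = 14 kHz, folds to fs − 16.54 kHz = 11.46 kHz.
69.78 kHz mod fs = 13.78 kHz.
13.78 kHz ≤ fs/2 = 14 kHz, appears at 13.78 kHz.
14.22 kHz > fs/2 = 14 kHz, folds to fs − 14.22 kHz = 13.78 kHz.
Distinct values: {11.46 kHz, 13.78 kHz} → 2.

2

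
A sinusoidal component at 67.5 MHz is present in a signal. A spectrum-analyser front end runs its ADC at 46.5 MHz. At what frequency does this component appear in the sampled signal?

21 MHz

67.5 MHz mod fs = 21 MHz.
21 MHz ≤ fs/2 = 23.25 MHz, appears at 21 MHz.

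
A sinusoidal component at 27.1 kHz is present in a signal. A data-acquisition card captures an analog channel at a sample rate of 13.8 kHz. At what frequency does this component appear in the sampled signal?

27.1 kHz mod fs = 13.3 kHz.
13.3 kHz > fs/2 = 6.9 kHz, folds to fs − 13.3 kHz = 0.5 kHz.

0.5 kHz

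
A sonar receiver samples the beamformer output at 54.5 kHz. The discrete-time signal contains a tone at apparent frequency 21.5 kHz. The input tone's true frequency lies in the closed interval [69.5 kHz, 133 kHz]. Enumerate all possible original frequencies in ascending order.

76 kHz, 87.5 kHz, 130.5 kHz

Frequencies that alias to 21.5 kHz are k·fs ± 21.5 kHz for integer k ≥ 0.
k=0: 21.5 kHz.
k=1: 33 kHz, 76 kHz.
k=2: 87.5 kHz, 130.5 kHz.
k=3: 142 kHz, 185 kHz.
Within [69.5 kHz, 133 kHz]: 76 kHz, 87.5 kHz, 130.5 kHz.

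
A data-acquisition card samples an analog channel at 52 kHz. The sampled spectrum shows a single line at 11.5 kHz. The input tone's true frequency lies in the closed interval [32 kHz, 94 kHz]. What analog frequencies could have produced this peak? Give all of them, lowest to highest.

Frequencies that alias to 11.5 kHz are k·fs ± 11.5 kHz for integer k ≥ 0.
k=0: 11.5 kHz.
k=1: 40.5 kHz, 63.5 kHz.
k=2: 92.5 kHz, 115.5 kHz.
k=3: 144.5 kHz, 167.5 kHz.
Within [32 kHz, 94 kHz]: 40.5 kHz, 63.5 kHz, 92.5 kHz.

40.5 kHz, 63.5 kHz, 92.5 kHz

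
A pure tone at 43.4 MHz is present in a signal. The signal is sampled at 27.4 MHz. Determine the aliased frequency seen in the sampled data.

43.4 MHz mod fs = 16 MHz.
16 MHz > fs/2 = 13.7 MHz, folds to fs − 16 MHz = 11.4 MHz.

11.4 MHz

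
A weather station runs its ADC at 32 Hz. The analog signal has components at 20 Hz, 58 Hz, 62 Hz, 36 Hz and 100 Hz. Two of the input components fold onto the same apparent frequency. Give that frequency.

4 Hz

fs/2 = 16 Hz.
20 Hz > fs/2 = 16 Hz, folds to fs − 20 Hz = 12 Hz.
58 Hz mod fs = 26 Hz.
26 Hz > fs/2 = 16 Hz, folds to fs − 26 Hz = 6 Hz.
62 Hz mod fs = 30 Hz.
30 Hz > fs/2 = 16 Hz, folds to fs − 30 Hz = 2 Hz.
36 Hz mod fs = 4 Hz.
4 Hz ≤ fs/2 = 16 Hz, appears at 4 Hz.
100 Hz mod fs = 4 Hz.
4 Hz ≤ fs/2 = 16 Hz, appears at 4 Hz.
36 Hz and 100 Hz both map to 4 Hz.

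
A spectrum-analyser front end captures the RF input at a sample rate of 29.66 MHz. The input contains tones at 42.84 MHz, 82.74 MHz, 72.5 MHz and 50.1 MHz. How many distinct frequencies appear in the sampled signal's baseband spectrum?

fs/2 = 14.83 MHz.
42.84 MHz mod fs = 13.18 MHz.
13.18 MHz ≤ fs/2 = 14.83 MHz, appears at 13.18 MHz.
82.74 MHz mod fs = 23.42 MHz.
23.42 MHz > fs/2 = 14.83 MHz, folds to fs − 23.42 MHz = 6.24 MHz.
72.5 MHz mod fs = 13.18 MHz.
13.18 MHz ≤ fs/2 = 14.83 MHz, appears at 13.18 MHz.
50.1 MHz mod fs = 20.44 MHz.
20.44 MHz > fs/2 = 14.83 MHz, folds to fs − 20.44 MHz = 9.22 MHz.
Distinct values: {6.24 MHz, 9.22 MHz, 13.18 MHz} → 3.

3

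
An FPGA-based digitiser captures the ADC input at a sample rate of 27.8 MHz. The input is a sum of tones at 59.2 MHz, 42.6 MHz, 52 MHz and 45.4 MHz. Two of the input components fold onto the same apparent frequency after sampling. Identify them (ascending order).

52 MHz, 59.2 MHz

fs/2 = 13.9 MHz.
59.2 MHz mod fs = 3.6 MHz.
3.6 MHz ≤ fs/2 = 13.9 MHz, appears at 3.6 MHz.
42.6 MHz mod fs = 14.8 MHz.
14.8 MHz > fs/2 = 13.9 MHz, folds to fs − 14.8 MHz = 13 MHz.
52 MHz mod fs = 24.2 MHz.
24.2 MHz > fs/2 = 13.9 MHz, folds to fs − 24.2 MHz = 3.6 MHz.
45.4 MHz mod fs = 17.6 MHz.
17.6 MHz > fs/2 = 13.9 MHz, folds to fs − 17.6 MHz = 10.2 MHz.
52 MHz and 59.2 MHz both map to 3.6 MHz.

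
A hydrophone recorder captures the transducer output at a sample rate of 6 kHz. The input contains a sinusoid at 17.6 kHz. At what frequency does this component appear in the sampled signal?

17.6 kHz mod fs = 5.6 kHz.
5.6 kHz > fs/2 = 3 kHz, folds to fs − 5.6 kHz = 0.4 kHz.

0.4 kHz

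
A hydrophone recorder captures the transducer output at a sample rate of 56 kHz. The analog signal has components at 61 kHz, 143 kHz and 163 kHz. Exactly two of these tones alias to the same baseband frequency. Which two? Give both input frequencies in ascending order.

fs/2 = 28 kHz.
61 kHz mod fs = 5 kHz.
5 kHz ≤ fs/2 = 28 kHz, appears at 5 kHz.
143 kHz mod fs = 31 kHz.
31 kHz > fs/2 = 28 kHz, folds to fs − 31 kHz = 25 kHz.
163 kHz mod fs = 51 kHz.
51 kHz > fs/2 = 28 kHz, folds to fs − 51 kHz = 5 kHz.
61 kHz and 163 kHz both map to 5 kHz.

61 kHz, 163 kHz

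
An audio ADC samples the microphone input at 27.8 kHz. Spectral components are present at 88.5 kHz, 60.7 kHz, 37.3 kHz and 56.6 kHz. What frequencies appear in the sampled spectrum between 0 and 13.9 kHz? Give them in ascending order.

fs/2 = 13.9 kHz.
88.5 kHz mod fs = 5.1 kHz.
5.1 kHz ≤ fs/2 = 13.9 kHz, appears at 5.1 kHz.
60.7 kHz mod fs = 5.1 kHz.
5.1 kHz ≤ fs/2 = 13.9 kHz, appears at 5.1 kHz.
37.3 kHz mod fs = 9.5 kHz.
9.5 kHz ≤ fs/2 = 13.9 kHz, appears at 9.5 kHz.
56.6 kHz mod fs = 1 kHz.
1 kHz ≤ fs/2 = 13.9 kHz, appears at 1 kHz.
Distinct values: {1 kHz, 5.1 kHz, 9.5 kHz}.

1 kHz, 5.1 kHz, 9.5 kHz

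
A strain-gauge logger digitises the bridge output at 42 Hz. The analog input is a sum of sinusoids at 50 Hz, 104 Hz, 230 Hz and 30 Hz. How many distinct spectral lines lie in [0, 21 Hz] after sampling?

3

fs/2 = 21 Hz.
50 Hz mod fs = 8 Hz.
8 Hz ≤ fs/2 = 21 Hz, appears at 8 Hz.
104 Hz mod fs = 20 Hz.
20 Hz ≤ fs/2 = 21 Hz, appears at 20 Hz.
230 Hz mod fs = 20 Hz.
20 Hz ≤ fs/2 = 21 Hz, appears at 20 Hz.
30 Hz > fs/2 = 21 Hz, folds to fs − 30 Hz = 12 Hz.
Distinct values: {8 Hz, 12 Hz, 20 Hz} → 3.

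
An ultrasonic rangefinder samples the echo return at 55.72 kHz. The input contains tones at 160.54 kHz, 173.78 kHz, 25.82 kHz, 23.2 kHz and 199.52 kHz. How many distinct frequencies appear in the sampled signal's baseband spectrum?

fs/2 = 27.86 kHz.
160.54 kHz mod fs = 49.1 kHz.
49.1 kHz > fs/2 = 27.86 kHz, folds to fs − 49.1 kHz = 6.62 kHz.
173.78 kHz mod fs = 6.62 kHz.
6.62 kHz ≤ fs/2 = 27.86 kHz, appears at 6.62 kHz.
25.82 kHz ≤ fs/2 = 27.86 kHz, passes unchanged.
23.2 kHz ≤ fs/2 = 27.86 kHz, passes unchanged.
199.52 kHz mod fs = 32.36 kHz.
32.36 kHz > fs/2 = 27.86 kHz, folds to fs − 32.36 kHz = 23.36 kHz.
Distinct values: {6.62 kHz, 23.2 kHz, 23.36 kHz, 25.82 kHz} → 4.

4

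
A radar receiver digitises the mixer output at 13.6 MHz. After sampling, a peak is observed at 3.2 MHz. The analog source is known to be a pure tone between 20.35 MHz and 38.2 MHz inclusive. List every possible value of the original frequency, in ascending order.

24 MHz, 30.4 MHz, 37.6 MHz

Frequencies that alias to 3.2 MHz are k·fs ± 3.2 MHz for integer k ≥ 0.
k=0: 3.2 MHz.
k=1: 10.4 MHz, 16.8 MHz.
k=2: 24 MHz, 30.4 MHz.
k=3: 37.6 MHz, 44 MHz.
k=4: 51.2 MHz, 57.6 MHz.
Within [20.35 MHz, 38.2 MHz]: 24 MHz, 30.4 MHz, 37.6 MHz.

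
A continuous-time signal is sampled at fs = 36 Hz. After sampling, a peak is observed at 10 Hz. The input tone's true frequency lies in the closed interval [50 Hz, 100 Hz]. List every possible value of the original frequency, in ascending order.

Frequencies that alias to 10 Hz are k·fs ± 10 Hz for integer k ≥ 0.
k=0: 10 Hz.
k=1: 26 Hz, 46 Hz.
k=2: 62 Hz, 82 Hz.
k=3: 98 Hz, 118 Hz.
k=4: 134 Hz, 154 Hz.
Within [50 Hz, 100 Hz]: 62 Hz, 82 Hz, 98 Hz.

62 Hz, 82 Hz, 98 Hz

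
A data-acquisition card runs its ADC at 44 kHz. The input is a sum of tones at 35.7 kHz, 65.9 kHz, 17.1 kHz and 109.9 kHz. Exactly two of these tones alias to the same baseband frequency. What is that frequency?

21.9 kHz

fs/2 = 22 kHz.
35.7 kHz > fs/2 = 22 kHz, folds to fs − 35.7 kHz = 8.3 kHz.
65.9 kHz mod fs = 21.9 kHz.
21.9 kHz ≤ fs/2 = 22 kHz, appears at 21.9 kHz.
17.1 kHz ≤ fs/2 = 22 kHz, passes unchanged.
109.9 kHz mod fs = 21.9 kHz.
21.9 kHz ≤ fs/2 = 22 kHz, appears at 21.9 kHz.
65.9 kHz and 109.9 kHz both map to 21.9 kHz.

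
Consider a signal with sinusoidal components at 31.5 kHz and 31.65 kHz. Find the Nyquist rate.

63.3 kHz

Highest-frequency component: 31.65 kHz.
Nyquist rate = 2 × 31.65 kHz = 63.3 kHz.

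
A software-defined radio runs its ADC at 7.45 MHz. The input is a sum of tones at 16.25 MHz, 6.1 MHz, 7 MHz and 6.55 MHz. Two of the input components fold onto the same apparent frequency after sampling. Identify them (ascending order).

6.1 MHz, 16.25 MHz

fs/2 = 3.725 MHz.
16.25 MHz mod fs = 1.35 MHz.
1.35 MHz ≤ fs/2 = 3.725 MHz, appears at 1.35 MHz.
6.1 MHz > fs/2 = 3.725 MHz, folds to fs − 6.1 MHz = 1.35 MHz.
7 MHz > fs/2 = 3.725 MHz, folds to fs − 7 MHz = 0.45 MHz.
6.55 MHz > fs/2 = 3.725 MHz, folds to fs − 6.55 MHz = 0.9 MHz.
6.1 MHz and 16.25 MHz both map to 1.35 MHz.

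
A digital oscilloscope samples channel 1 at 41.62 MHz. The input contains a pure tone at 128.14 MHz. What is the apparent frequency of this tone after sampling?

128.14 MHz mod fs = 3.28 MHz.
3.28 MHz ≤ fs/2 = 20.81 MHz, appears at 3.28 MHz.

3.28 MHz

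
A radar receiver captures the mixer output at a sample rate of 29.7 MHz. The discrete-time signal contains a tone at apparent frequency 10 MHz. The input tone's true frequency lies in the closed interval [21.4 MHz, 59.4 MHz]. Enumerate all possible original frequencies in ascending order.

Frequencies that alias to 10 MHz are k·fs ± 10 MHz for integer k ≥ 0.
k=0: 10 MHz.
k=1: 19.7 MHz, 39.7 MHz.
k=2: 49.4 MHz, 69.4 MHz.
k=3: 79.1 MHz, 99.1 MHz.
Within [21.4 MHz, 59.4 MHz]: 39.7 MHz, 49.4 MHz.

39.7 MHz, 49.4 MHz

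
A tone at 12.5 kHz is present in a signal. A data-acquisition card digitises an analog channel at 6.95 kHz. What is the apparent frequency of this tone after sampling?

12.5 kHz mod fs = 5.55 kHz.
5.55 kHz > fs/2 = 3.475 kHz, folds to fs − 5.55 kHz = 1.4 kHz.

1.4 kHz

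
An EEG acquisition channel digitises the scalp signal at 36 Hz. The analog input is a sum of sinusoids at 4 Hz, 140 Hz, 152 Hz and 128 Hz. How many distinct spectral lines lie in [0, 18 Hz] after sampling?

fs/2 = 18 Hz.
4 Hz ≤ fs/2 = 18 Hz, passes unchanged.
140 Hz mod fs = 32 Hz.
32 Hz > fs/2 = 18 Hz, folds to fs − 32 Hz = 4 Hz.
152 Hz mod fs = 8 Hz.
8 Hz ≤ fs/2 = 18 Hz, appears at 8 Hz.
128 Hz mod fs = 20 Hz.
20 Hz > fs/2 = 18 Hz, folds to fs − 20 Hz = 16 Hz.
Distinct values: {4 Hz, 8 Hz, 16 Hz} → 3.

3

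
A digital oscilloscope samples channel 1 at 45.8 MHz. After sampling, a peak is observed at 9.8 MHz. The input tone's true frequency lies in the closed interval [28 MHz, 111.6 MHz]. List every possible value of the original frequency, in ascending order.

Frequencies that alias to 9.8 MHz are k·fs ± 9.8 MHz for integer k ≥ 0.
k=0: 9.8 MHz.
k=1: 36 MHz, 55.6 MHz.
k=2: 81.8 MHz, 101.4 MHz.
k=3: 127.6 MHz, 147.2 MHz.
Within [28 MHz, 111.6 MHz]: 36 MHz, 55.6 MHz, 81.8 MHz, 101.4 MHz.

36 MHz, 55.6 MHz, 81.8 MHz, 101.4 MHz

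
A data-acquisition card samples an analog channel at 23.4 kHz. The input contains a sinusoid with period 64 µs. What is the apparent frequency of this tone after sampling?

7.775 kHz

T = 64 µs → f = 1/T = 15.625 kHz.
15.625 kHz > fs/2 = 11.7 kHz, folds to fs − 15.625 kHz = 7.775 kHz.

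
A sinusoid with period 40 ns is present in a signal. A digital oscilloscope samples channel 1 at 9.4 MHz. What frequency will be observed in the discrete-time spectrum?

3.2 MHz

T = 40 ns → f = 1/T = 25 MHz.
25 MHz mod fs = 6.2 MHz.
6.2 MHz > fs/2 = 4.7 MHz, folds to fs − 6.2 MHz = 3.2 MHz.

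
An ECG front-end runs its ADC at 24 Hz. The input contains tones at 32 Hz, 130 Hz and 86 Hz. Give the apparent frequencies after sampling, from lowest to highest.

fs/2 = 12 Hz.
32 Hz mod fs = 8 Hz.
8 Hz ≤ fs/2 = 12 Hz, appears at 8 Hz.
130 Hz mod fs = 10 Hz.
10 Hz ≤ fs/2 = 12 Hz, appears at 10 Hz.
86 Hz mod fs = 14 Hz.
14 Hz > fs/2 = 12 Hz, folds to fs − 14 Hz = 10 Hz.
Distinct values: {8 Hz, 10 Hz}.

8 Hz, 10 Hz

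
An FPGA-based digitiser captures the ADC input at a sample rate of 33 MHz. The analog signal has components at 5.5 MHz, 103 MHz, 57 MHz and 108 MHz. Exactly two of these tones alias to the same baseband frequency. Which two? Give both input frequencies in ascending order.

fs/2 = 16.5 MHz.
5.5 MHz ≤ fs/2 = 16.5 MHz, passes unchanged.
103 MHz mod fs = 4 MHz.
4 MHz ≤ fs/2 = 16.5 MHz, appears at 4 MHz.
57 MHz mod fs = 24 MHz.
24 MHz > fs/2 = 16.5 MHz, folds to fs − 24 MHz = 9 MHz.
108 MHz mod fs = 9 MHz.
9 MHz ≤ fs/2 = 16.5 MHz, appears at 9 MHz.
57 MHz and 108 MHz both map to 9 MHz.

57 MHz, 108 MHz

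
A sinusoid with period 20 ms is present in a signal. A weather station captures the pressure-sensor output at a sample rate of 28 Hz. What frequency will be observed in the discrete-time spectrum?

T = 20 ms → f = 1/T = 50 Hz.
50 Hz mod fs = 22 Hz.
22 Hz > fs/2 = 14 Hz, folds to fs − 22 Hz = 6 Hz.

6 Hz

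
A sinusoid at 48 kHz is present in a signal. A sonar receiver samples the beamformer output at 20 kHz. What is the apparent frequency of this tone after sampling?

8 kHz

48 kHz mod fs = 8 kHz.
8 kHz ≤ fs/2 = 10 kHz, appears at 8 kHz.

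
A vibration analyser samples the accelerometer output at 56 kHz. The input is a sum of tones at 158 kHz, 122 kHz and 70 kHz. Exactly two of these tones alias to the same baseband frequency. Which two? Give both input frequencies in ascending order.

122 kHz, 158 kHz

fs/2 = 28 kHz.
158 kHz mod fs = 46 kHz.
46 kHz > fs/2 = 28 kHz, folds to fs − 46 kHz = 10 kHz.
122 kHz mod fs = 10 kHz.
10 kHz ≤ fs/2 = 28 kHz, appears at 10 kHz.
70 kHz mod fs = 14 kHz.
14 kHz ≤ fs/2 = 28 kHz, appears at 14 kHz.
122 kHz and 158 kHz both map to 10 kHz.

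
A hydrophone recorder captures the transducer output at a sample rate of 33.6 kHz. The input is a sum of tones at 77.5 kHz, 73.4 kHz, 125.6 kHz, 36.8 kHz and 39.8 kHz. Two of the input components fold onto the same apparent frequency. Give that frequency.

6.2 kHz

fs/2 = 16.8 kHz.
77.5 kHz mod fs = 10.3 kHz.
10.3 kHz ≤ fs/2 = 16.8 kHz, appears at 10.3 kHz.
73.4 kHz mod fs = 6.2 kHz.
6.2 kHz ≤ fs/2 = 16.8 kHz, appears at 6.2 kHz.
125.6 kHz mod fs = 24.8 kHz.
24.8 kHz > fs/2 = 16.8 kHz, folds to fs − 24.8 kHz = 8.8 kHz.
36.8 kHz mod fs = 3.2 kHz.
3.2 kHz ≤ fs/2 = 16.8 kHz, appears at 3.2 kHz.
39.8 kHz mod fs = 6.2 kHz.
6.2 kHz ≤ fs/2 = 16.8 kHz, appears at 6.2 kHz.
39.8 kHz and 73.4 kHz both map to 6.2 kHz.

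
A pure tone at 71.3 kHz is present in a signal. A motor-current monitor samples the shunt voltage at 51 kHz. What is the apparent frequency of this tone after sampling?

71.3 kHz mod fs = 20.3 kHz.
20.3 kHz ≤ fs/2 = 25.5 kHz, appears at 20.3 kHz.

20.3 kHz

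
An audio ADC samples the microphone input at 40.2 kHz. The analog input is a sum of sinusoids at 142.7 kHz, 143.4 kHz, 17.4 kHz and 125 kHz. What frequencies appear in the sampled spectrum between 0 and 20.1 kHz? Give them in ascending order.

fs/2 = 20.1 kHz.
142.7 kHz mod fs = 22.1 kHz.
22.1 kHz > fs/2 = 20.1 kHz, folds to fs − 22.1 kHz = 18.1 kHz.
143.4 kHz mod fs = 22.8 kHz.
22.8 kHz > fs/2 = 20.1 kHz, folds to fs − 22.8 kHz = 17.4 kHz.
17.4 kHz ≤ fs/2 = 20.1 kHz, passes unchanged.
125 kHz mod fs = 4.4 kHz.
4.4 kHz ≤ fs/2 = 20.1 kHz, appears at 4.4 kHz.
Distinct values: {4.4 kHz, 17.4 kHz, 18.1 kHz}.

4.4 kHz, 17.4 kHz, 18.1 kHz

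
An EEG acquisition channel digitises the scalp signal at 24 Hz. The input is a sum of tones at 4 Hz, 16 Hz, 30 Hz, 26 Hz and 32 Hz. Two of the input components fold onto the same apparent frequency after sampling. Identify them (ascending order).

fs/2 = 12 Hz.
4 Hz ≤ fs/2 = 12 Hz, passes unchanged.
16 Hz > fs/2 = 12 Hz, folds to fs − 16 Hz = 8 Hz.
30 Hz mod fs = 6 Hz.
6 Hz ≤ fs/2 = 12 Hz, appears at 6 Hz.
26 Hz mod fs = 2 Hz.
2 Hz ≤ fs/2 = 12 Hz, appears at 2 Hz.
32 Hz mod fs = 8 Hz.
8 Hz ≤ fs/2 = 12 Hz, appears at 8 Hz.
16 Hz and 32 Hz both map to 8 Hz.

16 Hz, 32 Hz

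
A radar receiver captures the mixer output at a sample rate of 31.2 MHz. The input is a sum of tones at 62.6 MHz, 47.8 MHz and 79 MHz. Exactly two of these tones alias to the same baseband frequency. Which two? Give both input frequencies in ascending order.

47.8 MHz, 79 MHz

fs/2 = 15.6 MHz.
62.6 MHz mod fs = 0.2 MHz.
0.2 MHz ≤ fs/2 = 15.6 MHz, appears at 0.2 MHz.
47.8 MHz mod fs = 16.6 MHz.
16.6 MHz > fs/2 = 15.6 MHz, folds to fs − 16.6 MHz = 14.6 MHz.
79 MHz mod fs = 16.6 MHz.
16.6 MHz > fs/2 = 15.6 MHz, folds to fs − 16.6 MHz = 14.6 MHz.
47.8 MHz and 79 MHz both map to 14.6 MHz.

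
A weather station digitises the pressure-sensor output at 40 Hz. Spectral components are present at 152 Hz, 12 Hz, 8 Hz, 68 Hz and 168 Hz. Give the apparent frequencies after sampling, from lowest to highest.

fs/2 = 20 Hz.
152 Hz mod fs = 32 Hz.
32 Hz > fs/2 = 20 Hz, folds to fs − 32 Hz = 8 Hz.
12 Hz ≤ fs/2 = 20 Hz, passes unchanged.
8 Hz ≤ fs/2 = 20 Hz, passes unchanged.
68 Hz mod fs = 28 Hz.
28 Hz > fs/2 = 20 Hz, folds to fs − 28 Hz = 12 Hz.
168 Hz mod fs = 8 Hz.
8 Hz ≤ fs/2 = 20 Hz, appears at 8 Hz.
Distinct values: {8 Hz, 12 Hz}.

8 Hz, 12 Hz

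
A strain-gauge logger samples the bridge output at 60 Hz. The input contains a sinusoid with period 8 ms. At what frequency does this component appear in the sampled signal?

T = 8 ms → f = 1/T = 125 Hz.
125 Hz mod fs = 5 Hz.
5 Hz ≤ fs/2 = 30 Hz, appears at 5 Hz.

5 Hz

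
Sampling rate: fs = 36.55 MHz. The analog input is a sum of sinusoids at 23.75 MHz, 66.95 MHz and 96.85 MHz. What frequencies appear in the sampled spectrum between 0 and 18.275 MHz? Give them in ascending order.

fs/2 = 18.275 MHz.
23.75 MHz > fs/2 = 18.275 MHz, folds to fs − 23.75 MHz = 12.8 MHz.
66.95 MHz mod fs = 30.4 MHz.
30.4 MHz > fs/2 = 18.275 MHz, folds to fs − 30.4 MHz = 6.15 MHz.
96.85 MHz mod fs = 23.75 MHz.
23.75 MHz > fs/2 = 18.275 MHz, folds to fs − 23.75 MHz = 12.8 MHz.
Distinct values: {6.15 MHz, 12.8 MHz}.

6.15 MHz, 12.8 MHz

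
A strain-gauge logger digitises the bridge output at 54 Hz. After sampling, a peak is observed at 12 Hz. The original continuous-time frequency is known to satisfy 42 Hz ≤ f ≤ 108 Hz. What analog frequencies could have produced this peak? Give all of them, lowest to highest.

42 Hz, 66 Hz, 96 Hz

Frequencies that alias to 12 Hz are k·fs ± 12 Hz for integer k ≥ 0.
k=0: 12 Hz.
k=1: 42 Hz, 66 Hz.
k=2: 96 Hz, 120 Hz.
k=3: 150 Hz, 174 Hz.
Within [42 Hz, 108 Hz]: 42 Hz, 66 Hz, 96 Hz.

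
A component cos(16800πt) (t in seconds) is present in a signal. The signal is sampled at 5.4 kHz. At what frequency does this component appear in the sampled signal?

2.4 kHz

ω = 16800π rad/s → f = ω/(2π) = 8400 Hz = 8.4 kHz.
8.4 kHz mod fs = 3 kHz.
3 kHz > fs/2 = 2.7 kHz, folds to fs − 3 kHz = 2.4 kHz.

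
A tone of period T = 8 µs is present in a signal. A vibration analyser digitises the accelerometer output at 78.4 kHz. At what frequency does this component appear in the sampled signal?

31.8 kHz

T = 8 µs → f = 1/T = 125 kHz.
125 kHz mod fs = 46.6 kHz.
46.6 kHz > fs/2 = 39.2 kHz, folds to fs − 46.6 kHz = 31.8 kHz.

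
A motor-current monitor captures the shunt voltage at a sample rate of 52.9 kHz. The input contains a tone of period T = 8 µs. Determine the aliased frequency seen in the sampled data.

T = 8 µs → f = 1/T = 125 kHz.
125 kHz mod fs = 19.2 kHz.
19.2 kHz ≤ fs/2 = 26.45 kHz, appears at 19.2 kHz.

19.2 kHz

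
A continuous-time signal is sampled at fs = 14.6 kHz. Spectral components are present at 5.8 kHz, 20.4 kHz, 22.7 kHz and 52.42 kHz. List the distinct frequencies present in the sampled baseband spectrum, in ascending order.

5.8 kHz, 5.98 kHz, 6.5 kHz

fs/2 = 7.3 kHz.
5.8 kHz ≤ fs/2 = 7.3 kHz, passes unchanged.
20.4 kHz mod fs = 5.8 kHz.
5.8 kHz ≤ fs/2 = 7.3 kHz, appears at 5.8 kHz.
22.7 kHz mod fs = 8.1 kHz.
8.1 kHz > fs/2 = 7.3 kHz, folds to fs − 8.1 kHz = 6.5 kHz.
52.42 kHz mod fs = 8.62 kHz.
8.62 kHz > fs/2 = 7.3 kHz, folds to fs − 8.62 kHz = 5.98 kHz.
Distinct values: {5.8 kHz, 5.98 kHz, 6.5 kHz}.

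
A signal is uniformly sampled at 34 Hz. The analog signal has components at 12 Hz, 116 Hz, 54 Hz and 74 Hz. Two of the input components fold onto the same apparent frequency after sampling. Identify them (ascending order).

fs/2 = 17 Hz.
12 Hz ≤ fs/2 = 17 Hz, passes unchanged.
116 Hz mod fs = 14 Hz.
14 Hz ≤ fs/2 = 17 Hz, appears at 14 Hz.
54 Hz mod fs = 20 Hz.
20 Hz > fs/2 = 17 Hz, folds to fs − 20 Hz = 14 Hz.
74 Hz mod fs = 6 Hz.
6 Hz ≤ fs/2 = 17 Hz, appears at 6 Hz.
54 Hz and 116 Hz both map to 14 Hz.

54 Hz, 116 Hz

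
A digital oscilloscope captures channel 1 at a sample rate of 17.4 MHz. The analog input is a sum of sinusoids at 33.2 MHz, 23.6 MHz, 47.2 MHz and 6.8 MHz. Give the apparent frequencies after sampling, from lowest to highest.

1.6 MHz, 5 MHz, 6.2 MHz, 6.8 MHz

fs/2 = 8.7 MHz.
33.2 MHz mod fs = 15.8 MHz.
15.8 MHz > fs/2 = 8.7 MHz, folds to fs − 15.8 MHz = 1.6 MHz.
23.6 MHz mod fs = 6.2 MHz.
6.2 MHz ≤ fs/2 = 8.7 MHz, appears at 6.2 MHz.
47.2 MHz mod fs = 12.4 MHz.
12.4 MHz > fs/2 = 8.7 MHz, folds to fs − 12.4 MHz = 5 MHz.
6.8 MHz ≤ fs/2 = 8.7 MHz, passes unchanged.
Distinct values: {1.6 MHz, 5 MHz, 6.2 MHz, 6.8 MHz}.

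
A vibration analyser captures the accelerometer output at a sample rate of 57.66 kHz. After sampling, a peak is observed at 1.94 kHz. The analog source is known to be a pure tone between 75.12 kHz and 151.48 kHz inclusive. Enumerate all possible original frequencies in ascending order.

Frequencies that alias to 1.94 kHz are k·fs ± 1.94 kHz for integer k ≥ 0.
k=0: 1.94 kHz.
k=1: 55.72 kHz, 59.6 kHz.
k=2: 113.38 kHz, 117.26 kHz.
k=3: 171.04 kHz, 174.92 kHz.
Within [75.12 kHz, 151.48 kHz]: 113.38 kHz, 117.26 kHz.

113.38 kHz, 117.26 kHz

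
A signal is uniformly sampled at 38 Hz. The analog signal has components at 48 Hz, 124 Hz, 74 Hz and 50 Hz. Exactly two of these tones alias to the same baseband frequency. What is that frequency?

fs/2 = 19 Hz.
48 Hz mod fs = 10 Hz.
10 Hz ≤ fs/2 = 19 Hz, appears at 10 Hz.
124 Hz mod fs = 10 Hz.
10 Hz ≤ fs/2 = 19 Hz, appears at 10 Hz.
74 Hz mod fs = 36 Hz.
36 Hz > fs/2 = 19 Hz, folds to fs − 36 Hz = 2 Hz.
50 Hz mod fs = 12 Hz.
12 Hz ≤ fs/2 = 19 Hz, appears at 12 Hz.
48 Hz and 124 Hz both map to 10 Hz.

10 Hz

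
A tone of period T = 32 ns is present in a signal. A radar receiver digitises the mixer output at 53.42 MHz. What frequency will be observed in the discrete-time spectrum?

22.17 MHz

T = 32 ns → f = 1/T = 31.25 MHz.
31.25 MHz > fs/2 = 26.71 MHz, folds to fs − 31.25 MHz = 22.17 MHz.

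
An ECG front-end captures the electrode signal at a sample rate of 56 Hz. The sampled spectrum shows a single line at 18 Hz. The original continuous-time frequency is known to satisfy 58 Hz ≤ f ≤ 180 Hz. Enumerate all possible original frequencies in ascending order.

Frequencies that alias to 18 Hz are k·fs ± 18 Hz for integer k ≥ 0.
k=0: 18 Hz.
k=1: 38 Hz, 74 Hz.
k=2: 94 Hz, 130 Hz.
k=3: 150 Hz, 186 Hz.
k=4: 206 Hz, 242 Hz.
Within [58 Hz, 180 Hz]: 74 Hz, 94 Hz, 130 Hz, 150 Hz.

74 Hz, 94 Hz, 130 Hz, 150 Hz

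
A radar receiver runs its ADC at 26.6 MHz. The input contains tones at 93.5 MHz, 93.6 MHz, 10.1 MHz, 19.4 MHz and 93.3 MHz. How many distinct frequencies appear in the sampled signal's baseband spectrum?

5

fs/2 = 13.3 MHz.
93.5 MHz mod fs = 13.7 MHz.
13.7 MHz > fs/2 = 13.3 MHz, folds to fs − 13.7 MHz = 12.9 MHz.
93.6 MHz mod fs = 13.8 MHz.
13.8 MHz > fs/2 = 13.3 MHz, folds to fs − 13.8 MHz = 12.8 MHz.
10.1 MHz ≤ fs/2 = 13.3 MHz, passes unchanged.
19.4 MHz > fs/2 = 13.3 MHz, folds to fs − 19.4 MHz = 7.2 MHz.
93.3 MHz mod fs = 13.5 MHz.
13.5 MHz > fs/2 = 13.3 MHz, folds to fs − 13.5 MHz = 13.1 MHz.
Distinct values: {7.2 MHz, 10.1 MHz, 12.8 MHz, 12.9 MHz, 13.1 MHz} → 5.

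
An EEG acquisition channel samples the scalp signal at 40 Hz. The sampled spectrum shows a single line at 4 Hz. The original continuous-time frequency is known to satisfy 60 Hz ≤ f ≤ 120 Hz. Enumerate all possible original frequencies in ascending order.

Frequencies that alias to 4 Hz are k·fs ± 4 Hz for integer k ≥ 0.
k=0: 4 Hz.
k=1: 36 Hz, 44 Hz.
k=2: 76 Hz, 84 Hz.
k=3: 116 Hz, 124 Hz.
k=4: 156 Hz, 164 Hz.
Within [60 Hz, 120 Hz]: 76 Hz, 84 Hz, 116 Hz.

76 Hz, 84 Hz, 116 Hz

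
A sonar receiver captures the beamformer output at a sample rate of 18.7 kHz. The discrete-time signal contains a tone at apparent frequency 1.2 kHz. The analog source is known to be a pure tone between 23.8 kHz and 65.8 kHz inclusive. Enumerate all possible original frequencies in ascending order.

Frequencies that alias to 1.2 kHz are k·fs ± 1.2 kHz for integer k ≥ 0.
k=0: 1.2 kHz.
k=1: 17.5 kHz, 19.9 kHz.
k=2: 36.2 kHz, 38.6 kHz.
k=3: 54.9 kHz, 57.3 kHz.
k=4: 73.6 kHz, 76 kHz.
Within [23.8 kHz, 65.8 kHz]: 36.2 kHz, 38.6 kHz, 54.9 kHz, 57.3 kHz.

36.2 kHz, 38.6 kHz, 54.9 kHz, 57.3 kHz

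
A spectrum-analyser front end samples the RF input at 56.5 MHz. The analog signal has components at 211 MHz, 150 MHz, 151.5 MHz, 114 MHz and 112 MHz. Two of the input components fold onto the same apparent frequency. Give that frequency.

1 MHz

fs/2 = 28.25 MHz.
211 MHz mod fs = 41.5 MHz.
41.5 MHz > fs/2 = 28.25 MHz, folds to fs − 41.5 MHz = 15 MHz.
150 MHz mod fs = 37 MHz.
37 MHz > fs/2 = 28.25 MHz, folds to fs − 37 MHz = 19.5 MHz.
151.5 MHz mod fs = 38.5 MHz.
38.5 MHz > fs/2 = 28.25 MHz, folds to fs − 38.5 MHz = 18 MHz.
114 MHz mod fs = 1 MHz.
1 MHz ≤ fs/2 = 28.25 MHz, appears at 1 MHz.
112 MHz mod fs = 55.5 MHz.
55.5 MHz > fs/2 = 28.25 MHz, folds to fs − 55.5 MHz = 1 MHz.
112 MHz and 114 MHz both map to 1 MHz.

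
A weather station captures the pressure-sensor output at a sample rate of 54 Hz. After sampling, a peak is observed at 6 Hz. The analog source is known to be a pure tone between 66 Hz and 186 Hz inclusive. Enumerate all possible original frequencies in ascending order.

102 Hz, 114 Hz, 156 Hz, 168 Hz

Frequencies that alias to 6 Hz are k·fs ± 6 Hz for integer k ≥ 0.
k=0: 6 Hz.
k=1: 48 Hz, 60 Hz.
k=2: 102 Hz, 114 Hz.
k=3: 156 Hz, 168 Hz.
k=4: 210 Hz, 222 Hz.
Within [66 Hz, 186 Hz]: 102 Hz, 114 Hz, 156 Hz, 168 Hz.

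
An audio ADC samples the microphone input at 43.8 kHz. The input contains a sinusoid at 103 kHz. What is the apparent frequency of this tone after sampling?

15.4 kHz

103 kHz mod fs = 15.4 kHz.
15.4 kHz ≤ fs/2 = 21.9 kHz, appears at 15.4 kHz.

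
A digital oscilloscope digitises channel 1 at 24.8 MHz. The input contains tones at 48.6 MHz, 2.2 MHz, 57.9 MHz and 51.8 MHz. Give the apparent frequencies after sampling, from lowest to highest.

fs/2 = 12.4 MHz.
48.6 MHz mod fs = 23.8 MHz.
23.8 MHz > fs/2 = 12.4 MHz, folds to fs − 23.8 MHz = 1 MHz.
2.2 MHz ≤ fs/2 = 12.4 MHz, passes unchanged.
57.9 MHz mod fs = 8.3 MHz.
8.3 MHz ≤ fs/2 = 12.4 MHz, appears at 8.3 MHz.
51.8 MHz mod fs = 2.2 MHz.
2.2 MHz ≤ fs/2 = 12.4 MHz, appears at 2.2 MHz.
Distinct values: {1 MHz, 2.2 MHz, 8.3 MHz}.

1 MHz, 2.2 MHz, 8.3 MHz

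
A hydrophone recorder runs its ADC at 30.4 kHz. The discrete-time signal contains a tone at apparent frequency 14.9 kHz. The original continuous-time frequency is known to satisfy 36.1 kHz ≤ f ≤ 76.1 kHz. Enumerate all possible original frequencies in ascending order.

Frequencies that alias to 14.9 kHz are k·fs ± 14.9 kHz for integer k ≥ 0.
k=0: 14.9 kHz.
k=1: 15.5 kHz, 45.3 kHz.
k=2: 45.9 kHz, 75.7 kHz.
k=3: 76.3 kHz, 106.1 kHz.
Within [36.1 kHz, 76.1 kHz]: 45.3 kHz, 45.9 kHz, 75.7 kHz.

45.3 kHz, 45.9 kHz, 75.7 kHz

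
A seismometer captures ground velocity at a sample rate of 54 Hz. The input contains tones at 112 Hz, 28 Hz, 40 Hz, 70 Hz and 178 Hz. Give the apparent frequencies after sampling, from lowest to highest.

fs/2 = 27 Hz.
112 Hz mod fs = 4 Hz.
4 Hz ≤ fs/2 = 27 Hz, appears at 4 Hz.
28 Hz > fs/2 = 27 Hz, folds to fs − 28 Hz = 26 Hz.
40 Hz > fs/2 = 27 Hz, folds to fs − 40 Hz = 14 Hz.
70 Hz mod fs = 16 Hz.
16 Hz ≤ fs/2 = 27 Hz, appears at 16 Hz.
178 Hz mod fs = 16 Hz.
16 Hz ≤ fs/2 = 27 Hz, appears at 16 Hz.
Distinct values: {4 Hz, 14 Hz, 16 Hz, 26 Hz}.

4 Hz, 14 Hz, 16 Hz, 26 Hz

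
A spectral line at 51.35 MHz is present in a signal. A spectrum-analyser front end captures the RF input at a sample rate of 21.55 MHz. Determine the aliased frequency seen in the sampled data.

51.35 MHz mod fs = 8.25 MHz.
8.25 MHz ≤ fs/2 = 10.775 MHz, appears at 8.25 MHz.

8.25 MHz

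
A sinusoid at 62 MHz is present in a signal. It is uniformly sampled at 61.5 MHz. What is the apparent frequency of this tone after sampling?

0.5 MHz

62 MHz mod fs = 0.5 MHz.
0.5 MHz ≤ fs/2 = 30.75 MHz, appears at 0.5 MHz.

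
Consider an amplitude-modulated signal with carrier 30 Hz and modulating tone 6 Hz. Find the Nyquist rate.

72 Hz

AM sidebands sit at fc ± fm = 24 Hz and 36 Hz.
Highest-frequency component: 36 Hz.
Nyquist rate = 2 × 36 Hz = 72 Hz.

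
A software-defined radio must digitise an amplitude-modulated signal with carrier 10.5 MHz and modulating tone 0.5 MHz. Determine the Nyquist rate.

AM sidebands sit at fc ± fm = 10 MHz and 11 MHz.
Highest-frequency component: 11 MHz.
Nyquist rate = 2 × 11 MHz = 22 MHz.

22 MHz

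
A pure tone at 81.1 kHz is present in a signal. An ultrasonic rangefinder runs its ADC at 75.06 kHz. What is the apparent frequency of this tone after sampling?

6.04 kHz

81.1 kHz mod fs = 6.04 kHz.
6.04 kHz ≤ fs/2 = 37.53 kHz, appears at 6.04 kHz.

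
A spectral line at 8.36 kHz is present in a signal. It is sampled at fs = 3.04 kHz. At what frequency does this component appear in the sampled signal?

0.76 kHz

8.36 kHz mod fs = 2.28 kHz.
2.28 kHz > fs/2 = 1.52 kHz, folds to fs − 2.28 kHz = 0.76 kHz.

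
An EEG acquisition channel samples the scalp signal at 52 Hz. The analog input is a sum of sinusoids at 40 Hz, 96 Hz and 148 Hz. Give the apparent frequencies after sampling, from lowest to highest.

8 Hz, 12 Hz

fs/2 = 26 Hz.
40 Hz > fs/2 = 26 Hz, folds to fs − 40 Hz = 12 Hz.
96 Hz mod fs = 44 Hz.
44 Hz > fs/2 = 26 Hz, folds to fs − 44 Hz = 8 Hz.
148 Hz mod fs = 44 Hz.
44 Hz > fs/2 = 26 Hz, folds to fs − 44 Hz = 8 Hz.
Distinct values: {8 Hz, 12 Hz}.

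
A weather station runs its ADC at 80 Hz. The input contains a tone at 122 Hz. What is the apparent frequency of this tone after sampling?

38 Hz

122 Hz mod fs = 42 Hz.
42 Hz > fs/2 = 40 Hz, folds to fs − 42 Hz = 38 Hz.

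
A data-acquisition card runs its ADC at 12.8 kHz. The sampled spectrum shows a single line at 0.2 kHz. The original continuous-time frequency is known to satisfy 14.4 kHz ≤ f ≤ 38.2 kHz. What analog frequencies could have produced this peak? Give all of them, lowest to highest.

Frequencies that alias to 0.2 kHz are k·fs ± 0.2 kHz for integer k ≥ 0.
k=0: 0.2 kHz.
k=1: 12.6 kHz, 13 kHz.
k=2: 25.4 kHz, 25.8 kHz.
k=3: 38.2 kHz, 38.6 kHz.
k=4: 51 kHz, 51.4 kHz.
Within [14.4 kHz, 38.2 kHz]: 25.4 kHz, 25.8 kHz, 38.2 kHz.

25.4 kHz, 25.8 kHz, 38.2 kHz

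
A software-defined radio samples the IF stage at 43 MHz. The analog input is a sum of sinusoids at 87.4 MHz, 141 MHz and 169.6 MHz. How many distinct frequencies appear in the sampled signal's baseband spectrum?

fs/2 = 21.5 MHz.
87.4 MHz mod fs = 1.4 MHz.
1.4 MHz ≤ fs/2 = 21.5 MHz, appears at 1.4 MHz.
141 MHz mod fs = 12 MHz.
12 MHz ≤ fs/2 = 21.5 MHz, appears at 12 MHz.
169.6 MHz mod fs = 40.6 MHz.
40.6 MHz > fs/2 = 21.5 MHz, folds to fs − 40.6 MHz = 2.4 MHz.
Distinct values: {1.4 MHz, 2.4 MHz, 12 MHz} → 3.

3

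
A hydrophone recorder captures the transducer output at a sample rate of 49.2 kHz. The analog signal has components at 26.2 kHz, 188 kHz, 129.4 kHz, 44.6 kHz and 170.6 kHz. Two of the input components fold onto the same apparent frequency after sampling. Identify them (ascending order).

fs/2 = 24.6 kHz.
26.2 kHz > fs/2 = 24.6 kHz, folds to fs − 26.2 kHz = 23 kHz.
188 kHz mod fs = 40.4 kHz.
40.4 kHz > fs/2 = 24.6 kHz, folds to fs − 40.4 kHz = 8.8 kHz.
129.4 kHz mod fs = 31 kHz.
31 kHz > fs/2 = 24.6 kHz, folds to fs − 31 kHz = 18.2 kHz.
44.6 kHz > fs/2 = 24.6 kHz, folds to fs − 44.6 kHz = 4.6 kHz.
170.6 kHz mod fs = 23 kHz.
23 kHz ≤ fs/2 = 24.6 kHz, appears at 23 kHz.
26.2 kHz and 170.6 kHz both map to 23 kHz.

26.2 kHz, 170.6 kHz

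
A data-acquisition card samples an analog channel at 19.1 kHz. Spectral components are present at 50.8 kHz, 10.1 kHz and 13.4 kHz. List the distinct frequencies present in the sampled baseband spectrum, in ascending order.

5.7 kHz, 6.5 kHz, 9 kHz

fs/2 = 9.55 kHz.
50.8 kHz mod fs = 12.6 kHz.
12.6 kHz > fs/2 = 9.55 kHz, folds to fs − 12.6 kHz = 6.5 kHz.
10.1 kHz > fs/2 = 9.55 kHz, folds to fs − 10.1 kHz = 9 kHz.
13.4 kHz > fs/2 = 9.55 kHz, folds to fs − 13.4 kHz = 5.7 kHz.
Distinct values: {5.7 kHz, 6.5 kHz, 9 kHz}.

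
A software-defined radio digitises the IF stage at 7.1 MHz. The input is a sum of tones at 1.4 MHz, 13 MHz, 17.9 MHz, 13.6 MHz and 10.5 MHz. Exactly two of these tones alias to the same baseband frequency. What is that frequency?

fs/2 = 3.55 MHz.
1.4 MHz ≤ fs/2 = 3.55 MHz, passes unchanged.
13 MHz mod fs = 5.9 MHz.
5.9 MHz > fs/2 = 3.55 MHz, folds to fs − 5.9 MHz = 1.2 MHz.
17.9 MHz mod fs = 3.7 MHz.
3.7 MHz > fs/2 = 3.55 MHz, folds to fs − 3.7 MHz = 3.4 MHz.
13.6 MHz mod fs = 6.5 MHz.
6.5 MHz > fs/2 = 3.55 MHz, folds to fs − 6.5 MHz = 0.6 MHz.
10.5 MHz mod fs = 3.4 MHz.
3.4 MHz ≤ fs/2 = 3.55 MHz, appears at 3.4 MHz.
10.5 MHz and 17.9 MHz both map to 3.4 MHz.

3.4 MHz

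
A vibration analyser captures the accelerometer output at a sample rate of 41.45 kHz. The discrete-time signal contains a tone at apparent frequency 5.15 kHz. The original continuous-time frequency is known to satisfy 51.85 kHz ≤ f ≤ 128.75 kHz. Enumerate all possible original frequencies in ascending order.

77.75 kHz, 88.05 kHz, 119.2 kHz

Frequencies that alias to 5.15 kHz are k·fs ± 5.15 kHz for integer k ≥ 0.
k=0: 5.15 kHz.
k=1: 36.3 kHz, 46.6 kHz.
k=2: 77.75 kHz, 88.05 kHz.
k=3: 119.2 kHz, 129.5 kHz.
k=4: 160.65 kHz, 170.95 kHz.
Within [51.85 kHz, 128.75 kHz]: 77.75 kHz, 88.05 kHz, 119.2 kHz.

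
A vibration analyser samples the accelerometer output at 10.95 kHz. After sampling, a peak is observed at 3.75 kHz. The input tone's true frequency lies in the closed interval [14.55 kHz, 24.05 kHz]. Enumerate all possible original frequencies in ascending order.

14.7 kHz, 18.15 kHz

Frequencies that alias to 3.75 kHz are k·fs ± 3.75 kHz for integer k ≥ 0.
k=0: 3.75 kHz.
k=1: 7.2 kHz, 14.7 kHz.
k=2: 18.15 kHz, 25.65 kHz.
k=3: 29.1 kHz, 36.6 kHz.
Within [14.55 kHz, 24.05 kHz]: 14.7 kHz, 18.15 kHz.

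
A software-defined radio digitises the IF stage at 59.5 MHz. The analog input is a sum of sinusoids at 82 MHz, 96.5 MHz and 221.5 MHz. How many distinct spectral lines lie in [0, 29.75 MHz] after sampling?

fs/2 = 29.75 MHz.
82 MHz mod fs = 22.5 MHz.
22.5 MHz ≤ fs/2 = 29.75 MHz, appears at 22.5 MHz.
96.5 MHz mod fs = 37 MHz.
37 MHz > fs/2 = 29.75 MHz, folds to fs − 37 MHz = 22.5 MHz.
221.5 MHz mod fs = 43 MHz.
43 MHz > fs/2 = 29.75 MHz, folds to fs − 43 MHz = 16.5 MHz.
Distinct values: {16.5 MHz, 22.5 MHz} → 2.

2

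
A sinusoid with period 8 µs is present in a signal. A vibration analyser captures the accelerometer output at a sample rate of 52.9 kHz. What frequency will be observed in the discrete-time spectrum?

T = 8 µs → f = 1/T = 125 kHz.
125 kHz mod fs = 19.2 kHz.
19.2 kHz ≤ fs/2 = 26.45 kHz, appears at 19.2 kHz.

19.2 kHz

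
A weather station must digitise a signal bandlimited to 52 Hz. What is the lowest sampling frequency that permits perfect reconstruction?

Nyquist rate = 2 × 52 Hz = 104 Hz.

104 Hz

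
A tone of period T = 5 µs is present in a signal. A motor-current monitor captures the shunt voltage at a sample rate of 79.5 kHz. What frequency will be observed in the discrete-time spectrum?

38.5 kHz

T = 5 µs → f = 1/T = 200 kHz.
200 kHz mod fs = 41 kHz.
41 kHz > fs/2 = 39.75 kHz, folds to fs − 41 kHz = 38.5 kHz.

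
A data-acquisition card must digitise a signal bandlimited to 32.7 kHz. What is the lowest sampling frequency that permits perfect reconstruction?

65.4 kHz

Nyquist rate = 2 × 32.7 kHz = 65.4 kHz.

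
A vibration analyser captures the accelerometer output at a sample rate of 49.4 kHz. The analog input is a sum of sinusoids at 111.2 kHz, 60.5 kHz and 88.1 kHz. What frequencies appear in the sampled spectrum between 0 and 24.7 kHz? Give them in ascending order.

10.7 kHz, 11.1 kHz, 12.4 kHz

fs/2 = 24.7 kHz.
111.2 kHz mod fs = 12.4 kHz.
12.4 kHz ≤ fs/2 = 24.7 kHz, appears at 12.4 kHz.
60.5 kHz mod fs = 11.1 kHz.
11.1 kHz ≤ fs/2 = 24.7 kHz, appears at 11.1 kHz.
88.1 kHz mod fs = 38.7 kHz.
38.7 kHz > fs/2 = 24.7 kHz, folds to fs − 38.7 kHz = 10.7 kHz.
Distinct values: {10.7 kHz, 11.1 kHz, 12.4 kHz}.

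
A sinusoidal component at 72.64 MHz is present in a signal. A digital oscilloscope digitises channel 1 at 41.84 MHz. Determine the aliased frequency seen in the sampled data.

72.64 MHz mod fs = 30.8 MHz.
30.8 MHz > fs/2 = 20.92 MHz, folds to fs − 30.8 MHz = 11.04 MHz.

11.04 MHz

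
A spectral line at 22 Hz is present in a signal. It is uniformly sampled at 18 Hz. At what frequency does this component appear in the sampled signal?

4 Hz

22 Hz mod fs = 4 Hz.
4 Hz ≤ fs/2 = 9 Hz, appears at 4 Hz.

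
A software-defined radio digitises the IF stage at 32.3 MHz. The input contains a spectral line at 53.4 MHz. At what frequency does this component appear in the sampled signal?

11.2 MHz

53.4 MHz mod fs = 21.1 MHz.
21.1 MHz > fs/2 = 16.15 MHz, folds to fs − 21.1 MHz = 11.2 MHz.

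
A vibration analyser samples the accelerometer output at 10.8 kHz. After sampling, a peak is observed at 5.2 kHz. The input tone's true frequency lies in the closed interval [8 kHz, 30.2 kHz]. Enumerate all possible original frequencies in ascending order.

Frequencies that alias to 5.2 kHz are k·fs ± 5.2 kHz for integer k ≥ 0.
k=0: 5.2 kHz.
k=1: 5.6 kHz, 16 kHz.
k=2: 16.4 kHz, 26.8 kHz.
k=3: 27.2 kHz, 37.6 kHz.
k=4: 38 kHz, 48.4 kHz.
Within [8 kHz, 30.2 kHz]: 16 kHz, 16.4 kHz, 26.8 kHz, 27.2 kHz.

16 kHz, 16.4 kHz, 26.8 kHz, 27.2 kHz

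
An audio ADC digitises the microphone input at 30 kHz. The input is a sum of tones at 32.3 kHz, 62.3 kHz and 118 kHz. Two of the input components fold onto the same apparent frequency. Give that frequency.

fs/2 = 15 kHz.
32.3 kHz mod fs = 2.3 kHz.
2.3 kHz ≤ fs/2 = 15 kHz, appears at 2.3 kHz.
62.3 kHz mod fs = 2.3 kHz.
2.3 kHz ≤ fs/2 = 15 kHz, appears at 2.3 kHz.
118 kHz mod fs = 28 kHz.
28 kHz > fs/2 = 15 kHz, folds to fs − 28 kHz = 2 kHz.
32.3 kHz and 62.3 kHz both map to 2.3 kHz.

2.3 kHz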